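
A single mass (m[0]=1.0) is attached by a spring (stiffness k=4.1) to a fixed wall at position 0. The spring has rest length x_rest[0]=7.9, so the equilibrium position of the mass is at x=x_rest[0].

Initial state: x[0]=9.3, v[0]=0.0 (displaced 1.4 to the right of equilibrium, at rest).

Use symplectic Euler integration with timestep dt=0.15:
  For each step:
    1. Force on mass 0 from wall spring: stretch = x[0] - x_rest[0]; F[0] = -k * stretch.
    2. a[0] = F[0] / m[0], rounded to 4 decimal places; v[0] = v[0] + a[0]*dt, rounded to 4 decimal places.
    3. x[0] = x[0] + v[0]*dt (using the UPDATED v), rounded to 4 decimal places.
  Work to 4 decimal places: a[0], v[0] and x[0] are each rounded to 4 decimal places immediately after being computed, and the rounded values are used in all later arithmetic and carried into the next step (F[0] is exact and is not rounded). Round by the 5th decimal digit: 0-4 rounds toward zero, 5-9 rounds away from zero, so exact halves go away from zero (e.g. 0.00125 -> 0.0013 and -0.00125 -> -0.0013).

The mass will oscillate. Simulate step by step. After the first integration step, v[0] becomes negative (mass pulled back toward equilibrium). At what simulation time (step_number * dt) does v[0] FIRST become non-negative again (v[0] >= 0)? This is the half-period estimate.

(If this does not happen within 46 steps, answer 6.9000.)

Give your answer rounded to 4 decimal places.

Step 0: x=[9.3000] v=[0.0000]
Step 1: x=[9.1709] v=[-0.8610]
Step 2: x=[8.9245] v=[-1.6426]
Step 3: x=[8.5836] v=[-2.2727]
Step 4: x=[8.1796] v=[-2.6931]
Step 5: x=[7.7498] v=[-2.8651]
Step 6: x=[7.3339] v=[-2.7727]
Step 7: x=[6.9702] v=[-2.4246]
Step 8: x=[6.6923] v=[-1.8528]
Step 9: x=[6.5258] v=[-1.1101]
Step 10: x=[6.4861] v=[-0.2650]
Step 11: x=[6.5768] v=[0.6046]
First v>=0 after going negative at step 11, time=1.6500

Answer: 1.6500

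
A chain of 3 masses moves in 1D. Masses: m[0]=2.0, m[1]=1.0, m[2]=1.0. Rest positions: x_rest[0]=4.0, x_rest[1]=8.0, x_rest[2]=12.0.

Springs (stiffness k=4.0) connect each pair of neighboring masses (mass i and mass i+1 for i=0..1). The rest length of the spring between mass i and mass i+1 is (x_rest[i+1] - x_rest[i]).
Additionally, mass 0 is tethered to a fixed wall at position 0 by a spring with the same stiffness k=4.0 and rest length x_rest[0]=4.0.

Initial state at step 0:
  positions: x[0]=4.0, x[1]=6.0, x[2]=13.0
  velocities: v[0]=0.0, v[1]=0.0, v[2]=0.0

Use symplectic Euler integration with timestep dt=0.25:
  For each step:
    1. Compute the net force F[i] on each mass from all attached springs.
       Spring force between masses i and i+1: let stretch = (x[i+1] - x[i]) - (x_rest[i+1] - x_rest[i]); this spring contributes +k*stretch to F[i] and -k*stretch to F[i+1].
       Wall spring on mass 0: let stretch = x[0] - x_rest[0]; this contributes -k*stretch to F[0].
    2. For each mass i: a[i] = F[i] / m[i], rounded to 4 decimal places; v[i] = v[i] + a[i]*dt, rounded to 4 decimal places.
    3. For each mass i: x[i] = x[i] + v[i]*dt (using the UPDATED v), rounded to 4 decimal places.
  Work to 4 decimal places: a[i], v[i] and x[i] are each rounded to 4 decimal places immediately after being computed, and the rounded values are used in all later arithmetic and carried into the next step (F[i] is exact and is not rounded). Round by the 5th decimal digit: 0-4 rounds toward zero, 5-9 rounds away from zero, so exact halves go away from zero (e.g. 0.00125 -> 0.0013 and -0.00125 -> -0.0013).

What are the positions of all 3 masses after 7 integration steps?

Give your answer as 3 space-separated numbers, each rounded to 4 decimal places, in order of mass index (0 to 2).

Step 0: x=[4.0000 6.0000 13.0000] v=[0.0000 0.0000 0.0000]
Step 1: x=[3.7500 7.2500 12.2500] v=[-1.0000 5.0000 -3.0000]
Step 2: x=[3.4688 8.8750 11.2500] v=[-1.1250 6.5000 -4.0000]
Step 3: x=[3.4297 9.7422 10.6563] v=[-0.1563 3.4688 -2.3750]
Step 4: x=[3.7510 9.2598 10.8340] v=[1.2851 -1.9296 0.7109]
Step 5: x=[4.2920 7.7938 11.6182] v=[2.1640 -5.8642 3.1367]
Step 6: x=[4.7342 6.4084 12.4463] v=[1.7689 -5.5416 3.3123]
Step 7: x=[4.7939 6.1139 12.7649] v=[0.2389 -1.1779 1.2744]

Answer: 4.7939 6.1139 12.7649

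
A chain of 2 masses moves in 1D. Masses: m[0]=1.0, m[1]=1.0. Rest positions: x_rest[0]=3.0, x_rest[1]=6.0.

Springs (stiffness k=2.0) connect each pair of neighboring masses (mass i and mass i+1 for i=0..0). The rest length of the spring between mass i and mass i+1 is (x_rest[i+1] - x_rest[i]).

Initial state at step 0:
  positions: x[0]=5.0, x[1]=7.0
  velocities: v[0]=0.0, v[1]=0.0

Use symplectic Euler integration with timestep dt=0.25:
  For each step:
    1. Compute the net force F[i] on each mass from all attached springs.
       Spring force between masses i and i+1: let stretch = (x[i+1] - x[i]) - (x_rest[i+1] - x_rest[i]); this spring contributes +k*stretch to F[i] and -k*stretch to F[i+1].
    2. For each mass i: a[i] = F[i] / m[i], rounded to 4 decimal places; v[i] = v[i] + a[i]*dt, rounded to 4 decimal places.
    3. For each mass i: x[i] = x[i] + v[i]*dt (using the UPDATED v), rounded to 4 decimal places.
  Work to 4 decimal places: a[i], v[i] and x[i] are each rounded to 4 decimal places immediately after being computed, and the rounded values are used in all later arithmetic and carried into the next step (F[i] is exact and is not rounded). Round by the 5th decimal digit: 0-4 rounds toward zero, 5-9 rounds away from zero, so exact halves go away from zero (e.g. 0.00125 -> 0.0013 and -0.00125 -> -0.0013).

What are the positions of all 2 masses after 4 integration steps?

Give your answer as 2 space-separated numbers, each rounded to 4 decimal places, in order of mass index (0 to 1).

Step 0: x=[5.0000 7.0000] v=[0.0000 0.0000]
Step 1: x=[4.8750 7.1250] v=[-0.5000 0.5000]
Step 2: x=[4.6563 7.3438] v=[-0.8750 0.8750]
Step 3: x=[4.3985 7.6016] v=[-1.0313 1.0313]
Step 4: x=[4.1661 7.8341] v=[-0.9298 0.9298]

Answer: 4.1661 7.8341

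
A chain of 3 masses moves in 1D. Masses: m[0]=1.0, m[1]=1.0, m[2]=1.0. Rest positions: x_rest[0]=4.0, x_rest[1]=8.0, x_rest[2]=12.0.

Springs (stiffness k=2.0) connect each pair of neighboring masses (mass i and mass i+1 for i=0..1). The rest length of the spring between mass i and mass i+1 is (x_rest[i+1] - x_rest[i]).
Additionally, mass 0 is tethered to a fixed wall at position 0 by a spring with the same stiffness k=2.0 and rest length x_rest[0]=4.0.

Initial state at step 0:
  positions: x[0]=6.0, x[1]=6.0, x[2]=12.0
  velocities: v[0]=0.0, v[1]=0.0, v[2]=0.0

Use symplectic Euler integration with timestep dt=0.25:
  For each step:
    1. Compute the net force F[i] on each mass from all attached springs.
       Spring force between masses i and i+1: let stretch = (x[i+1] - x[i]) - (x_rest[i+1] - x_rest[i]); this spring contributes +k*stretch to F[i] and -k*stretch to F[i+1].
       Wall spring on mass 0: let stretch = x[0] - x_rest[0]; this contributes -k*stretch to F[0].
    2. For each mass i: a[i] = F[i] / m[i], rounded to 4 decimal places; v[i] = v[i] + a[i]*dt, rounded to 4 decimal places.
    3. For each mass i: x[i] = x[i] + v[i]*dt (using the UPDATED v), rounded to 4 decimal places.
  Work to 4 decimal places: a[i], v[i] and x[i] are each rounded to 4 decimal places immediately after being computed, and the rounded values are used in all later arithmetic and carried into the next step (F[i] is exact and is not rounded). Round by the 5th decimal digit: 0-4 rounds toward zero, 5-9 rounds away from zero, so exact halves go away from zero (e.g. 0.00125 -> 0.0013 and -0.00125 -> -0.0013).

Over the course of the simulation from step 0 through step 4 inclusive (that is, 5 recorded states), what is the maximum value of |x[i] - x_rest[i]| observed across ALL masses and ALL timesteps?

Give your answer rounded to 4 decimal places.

Answer: 2.0034

Derivation:
Step 0: x=[6.0000 6.0000 12.0000] v=[0.0000 0.0000 0.0000]
Step 1: x=[5.2500 6.7500 11.7500] v=[-3.0000 3.0000 -1.0000]
Step 2: x=[4.0313 7.9375 11.3750] v=[-4.8750 4.7500 -1.5000]
Step 3: x=[2.7969 9.0664 11.0703] v=[-4.9376 4.5157 -1.2188]
Step 4: x=[1.9966 9.6621 11.0151] v=[-3.2013 2.3829 -0.2208]
Max displacement = 2.0034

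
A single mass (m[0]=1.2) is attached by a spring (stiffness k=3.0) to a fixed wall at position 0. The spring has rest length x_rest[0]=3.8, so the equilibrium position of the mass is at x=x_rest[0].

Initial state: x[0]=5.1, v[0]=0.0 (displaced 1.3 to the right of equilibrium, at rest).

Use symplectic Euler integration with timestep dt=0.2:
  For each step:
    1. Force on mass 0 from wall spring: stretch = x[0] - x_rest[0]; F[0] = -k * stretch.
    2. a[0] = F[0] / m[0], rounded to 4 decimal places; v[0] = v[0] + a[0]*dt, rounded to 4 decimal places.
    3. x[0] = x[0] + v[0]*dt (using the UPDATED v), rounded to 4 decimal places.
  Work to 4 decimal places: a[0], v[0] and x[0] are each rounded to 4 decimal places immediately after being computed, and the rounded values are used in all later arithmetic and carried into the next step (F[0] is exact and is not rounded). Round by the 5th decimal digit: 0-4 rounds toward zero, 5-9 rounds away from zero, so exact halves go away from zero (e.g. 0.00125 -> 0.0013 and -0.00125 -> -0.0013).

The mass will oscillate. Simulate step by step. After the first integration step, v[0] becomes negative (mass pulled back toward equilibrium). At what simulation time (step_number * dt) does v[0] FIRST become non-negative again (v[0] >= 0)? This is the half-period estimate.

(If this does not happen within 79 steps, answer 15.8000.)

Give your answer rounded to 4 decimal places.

Answer: 2.0000

Derivation:
Step 0: x=[5.1000] v=[0.0000]
Step 1: x=[4.9700] v=[-0.6500]
Step 2: x=[4.7230] v=[-1.2350]
Step 3: x=[4.3837] v=[-1.6965]
Step 4: x=[3.9860] v=[-1.9884]
Step 5: x=[3.5697] v=[-2.0814]
Step 6: x=[3.1765] v=[-1.9662]
Step 7: x=[2.8456] v=[-1.6544]
Step 8: x=[2.6102] v=[-1.1772]
Step 9: x=[2.4937] v=[-0.5823]
Step 10: x=[2.5079] v=[0.0709]
First v>=0 after going negative at step 10, time=2.0000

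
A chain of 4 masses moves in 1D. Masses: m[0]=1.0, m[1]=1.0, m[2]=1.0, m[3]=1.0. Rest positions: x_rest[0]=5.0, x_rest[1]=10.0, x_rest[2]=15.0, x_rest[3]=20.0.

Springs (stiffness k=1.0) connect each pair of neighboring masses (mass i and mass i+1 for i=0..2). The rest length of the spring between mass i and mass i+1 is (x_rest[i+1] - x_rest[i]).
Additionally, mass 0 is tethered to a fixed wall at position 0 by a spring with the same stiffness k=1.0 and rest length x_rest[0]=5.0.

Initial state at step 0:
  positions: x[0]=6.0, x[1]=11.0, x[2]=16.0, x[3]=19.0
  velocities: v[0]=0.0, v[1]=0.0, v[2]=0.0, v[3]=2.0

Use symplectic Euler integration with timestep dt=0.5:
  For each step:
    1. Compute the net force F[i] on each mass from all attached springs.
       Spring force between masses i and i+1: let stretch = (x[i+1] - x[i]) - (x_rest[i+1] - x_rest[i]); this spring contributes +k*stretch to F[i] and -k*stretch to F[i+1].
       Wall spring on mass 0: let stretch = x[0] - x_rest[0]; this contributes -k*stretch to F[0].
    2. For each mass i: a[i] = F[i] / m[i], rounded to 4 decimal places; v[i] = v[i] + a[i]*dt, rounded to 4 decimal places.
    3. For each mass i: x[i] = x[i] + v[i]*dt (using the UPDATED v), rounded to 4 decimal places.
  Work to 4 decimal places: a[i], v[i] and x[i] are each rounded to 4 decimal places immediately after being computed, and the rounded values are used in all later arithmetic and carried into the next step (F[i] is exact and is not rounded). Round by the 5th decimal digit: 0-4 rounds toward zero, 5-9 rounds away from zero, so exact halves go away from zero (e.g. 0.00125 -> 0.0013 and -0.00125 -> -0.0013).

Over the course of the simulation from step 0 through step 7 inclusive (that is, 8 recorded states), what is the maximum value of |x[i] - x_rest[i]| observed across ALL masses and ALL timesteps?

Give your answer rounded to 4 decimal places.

Step 0: x=[6.0000 11.0000 16.0000 19.0000] v=[0.0000 0.0000 0.0000 2.0000]
Step 1: x=[5.7500 11.0000 15.5000 20.5000] v=[-0.5000 0.0000 -1.0000 3.0000]
Step 2: x=[5.3750 10.8125 15.1250 22.0000] v=[-0.7500 -0.3750 -0.7500 3.0000]
Step 3: x=[5.0156 10.3438 15.3907 23.0313] v=[-0.7188 -0.9375 0.5313 2.0625]
Step 4: x=[4.7344 9.8047 16.3048 23.4024] v=[-0.5625 -1.0782 1.8282 0.7422]
Step 5: x=[4.5371 9.6231 17.3683 23.2491] v=[-0.3946 -0.3633 2.1270 -0.3066]
Step 6: x=[4.4770 10.1063 17.9657 22.8756] v=[-0.1202 0.9663 1.1948 -0.7470]
Step 7: x=[4.7050 11.1470 17.8257 22.5246] v=[0.4560 2.0814 -0.2800 -0.7020]
Max displacement = 3.4024

Answer: 3.4024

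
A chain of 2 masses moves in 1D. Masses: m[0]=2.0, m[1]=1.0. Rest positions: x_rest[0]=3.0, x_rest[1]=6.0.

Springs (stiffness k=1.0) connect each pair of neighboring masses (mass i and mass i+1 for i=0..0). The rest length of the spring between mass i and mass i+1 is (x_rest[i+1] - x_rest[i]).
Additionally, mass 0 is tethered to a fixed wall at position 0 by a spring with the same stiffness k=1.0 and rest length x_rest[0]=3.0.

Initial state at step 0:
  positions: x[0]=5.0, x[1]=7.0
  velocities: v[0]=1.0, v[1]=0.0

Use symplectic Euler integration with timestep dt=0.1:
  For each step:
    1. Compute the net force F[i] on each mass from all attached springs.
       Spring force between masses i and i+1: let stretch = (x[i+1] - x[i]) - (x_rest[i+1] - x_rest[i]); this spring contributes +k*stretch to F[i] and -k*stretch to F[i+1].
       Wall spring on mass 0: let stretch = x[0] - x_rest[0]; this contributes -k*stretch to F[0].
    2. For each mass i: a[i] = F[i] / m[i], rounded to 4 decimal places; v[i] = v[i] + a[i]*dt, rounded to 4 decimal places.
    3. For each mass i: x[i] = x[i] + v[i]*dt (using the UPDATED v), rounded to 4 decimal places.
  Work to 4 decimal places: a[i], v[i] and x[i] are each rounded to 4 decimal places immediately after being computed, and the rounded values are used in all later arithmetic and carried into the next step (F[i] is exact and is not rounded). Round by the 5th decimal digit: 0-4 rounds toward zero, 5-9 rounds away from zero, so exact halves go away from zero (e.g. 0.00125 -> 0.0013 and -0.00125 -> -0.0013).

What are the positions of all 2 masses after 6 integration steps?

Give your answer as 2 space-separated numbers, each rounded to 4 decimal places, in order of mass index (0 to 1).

Step 0: x=[5.0000 7.0000] v=[1.0000 0.0000]
Step 1: x=[5.0850 7.0100] v=[0.8500 0.1000]
Step 2: x=[5.1542 7.0308] v=[0.6920 0.2075]
Step 3: x=[5.2070 7.0628] v=[0.5281 0.3198]
Step 4: x=[5.2431 7.1062] v=[0.3605 0.4342]
Step 5: x=[5.2623 7.1610] v=[0.1915 0.5479]
Step 6: x=[5.2646 7.2268] v=[0.0233 0.6580]

Answer: 5.2646 7.2268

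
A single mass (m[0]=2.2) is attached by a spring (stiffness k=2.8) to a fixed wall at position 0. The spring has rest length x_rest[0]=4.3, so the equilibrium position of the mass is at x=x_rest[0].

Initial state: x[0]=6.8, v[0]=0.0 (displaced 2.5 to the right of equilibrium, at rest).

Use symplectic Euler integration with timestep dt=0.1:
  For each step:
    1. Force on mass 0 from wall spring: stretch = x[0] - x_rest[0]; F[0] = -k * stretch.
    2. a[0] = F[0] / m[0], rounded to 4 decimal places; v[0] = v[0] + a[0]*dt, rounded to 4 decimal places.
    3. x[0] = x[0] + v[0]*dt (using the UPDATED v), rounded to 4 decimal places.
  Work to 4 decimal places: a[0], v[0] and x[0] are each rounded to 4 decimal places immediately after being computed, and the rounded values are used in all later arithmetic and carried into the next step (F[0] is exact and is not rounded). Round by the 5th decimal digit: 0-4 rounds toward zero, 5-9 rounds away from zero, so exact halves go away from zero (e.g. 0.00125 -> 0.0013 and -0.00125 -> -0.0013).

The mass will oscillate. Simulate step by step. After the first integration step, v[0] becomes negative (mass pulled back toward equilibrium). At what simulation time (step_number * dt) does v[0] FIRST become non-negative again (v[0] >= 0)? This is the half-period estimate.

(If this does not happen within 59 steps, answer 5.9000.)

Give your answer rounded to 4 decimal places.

Step 0: x=[6.8000] v=[0.0000]
Step 1: x=[6.7682] v=[-0.3182]
Step 2: x=[6.7050] v=[-0.6323]
Step 3: x=[6.6112] v=[-0.9384]
Step 4: x=[6.4879] v=[-1.2326]
Step 5: x=[6.3368] v=[-1.5111]
Step 6: x=[6.1598] v=[-1.7703]
Step 7: x=[5.9591] v=[-2.0070]
Step 8: x=[5.7373] v=[-2.2182]
Step 9: x=[5.4972] v=[-2.4011]
Step 10: x=[5.2419] v=[-2.5535]
Step 11: x=[4.9746] v=[-2.6734]
Step 12: x=[4.6987] v=[-2.7593]
Step 13: x=[4.4177] v=[-2.8100]
Step 14: x=[4.1352] v=[-2.8250]
Step 15: x=[3.8548] v=[-2.8040]
Step 16: x=[3.5801] v=[-2.7473]
Step 17: x=[3.3145] v=[-2.6557]
Step 18: x=[3.0615] v=[-2.5303]
Step 19: x=[2.8242] v=[-2.3727]
Step 20: x=[2.6057] v=[-2.1849]
Step 21: x=[2.4088] v=[-1.9693]
Step 22: x=[2.2359] v=[-1.7286]
Step 23: x=[2.0893] v=[-1.4659]
Step 24: x=[1.9709] v=[-1.1845]
Step 25: x=[1.8821] v=[-0.8881]
Step 26: x=[1.8241] v=[-0.5804]
Step 27: x=[1.7976] v=[-0.2653]
Step 28: x=[1.8029] v=[0.0532]
First v>=0 after going negative at step 28, time=2.8000

Answer: 2.8000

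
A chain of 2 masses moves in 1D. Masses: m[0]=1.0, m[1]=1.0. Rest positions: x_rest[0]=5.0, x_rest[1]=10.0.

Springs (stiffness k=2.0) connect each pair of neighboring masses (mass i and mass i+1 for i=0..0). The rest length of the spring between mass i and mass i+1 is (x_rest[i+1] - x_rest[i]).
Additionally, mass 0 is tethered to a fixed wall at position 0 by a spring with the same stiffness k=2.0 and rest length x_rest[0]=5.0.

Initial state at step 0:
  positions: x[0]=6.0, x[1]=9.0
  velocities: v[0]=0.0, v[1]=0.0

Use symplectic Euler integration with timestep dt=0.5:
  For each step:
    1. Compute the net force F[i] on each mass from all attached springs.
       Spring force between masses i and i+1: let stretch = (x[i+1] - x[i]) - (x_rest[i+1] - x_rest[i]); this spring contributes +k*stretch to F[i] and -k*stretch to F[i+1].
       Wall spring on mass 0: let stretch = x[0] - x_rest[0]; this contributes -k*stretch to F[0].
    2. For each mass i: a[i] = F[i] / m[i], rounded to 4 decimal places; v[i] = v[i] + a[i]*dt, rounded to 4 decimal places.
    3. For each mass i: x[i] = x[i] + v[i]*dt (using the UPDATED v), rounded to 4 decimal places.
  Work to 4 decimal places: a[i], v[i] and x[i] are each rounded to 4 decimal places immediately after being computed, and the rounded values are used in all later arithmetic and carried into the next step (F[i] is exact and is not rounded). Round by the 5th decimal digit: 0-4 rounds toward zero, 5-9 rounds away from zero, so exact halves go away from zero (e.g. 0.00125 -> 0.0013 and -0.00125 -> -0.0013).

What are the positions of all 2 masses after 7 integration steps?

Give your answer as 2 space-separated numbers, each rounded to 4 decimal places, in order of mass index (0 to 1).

Step 0: x=[6.0000 9.0000] v=[0.0000 0.0000]
Step 1: x=[4.5000 10.0000] v=[-3.0000 2.0000]
Step 2: x=[3.5000 10.7500] v=[-2.0000 1.5000]
Step 3: x=[4.3750 10.3750] v=[1.7500 -0.7500]
Step 4: x=[6.0625 9.5000] v=[3.3750 -1.7500]
Step 5: x=[6.4375 9.4063] v=[0.7500 -0.1875]
Step 6: x=[5.0782 10.3282] v=[-2.7187 1.8437]
Step 7: x=[3.8048 11.1251] v=[-2.5469 1.5937]

Answer: 3.8048 11.1251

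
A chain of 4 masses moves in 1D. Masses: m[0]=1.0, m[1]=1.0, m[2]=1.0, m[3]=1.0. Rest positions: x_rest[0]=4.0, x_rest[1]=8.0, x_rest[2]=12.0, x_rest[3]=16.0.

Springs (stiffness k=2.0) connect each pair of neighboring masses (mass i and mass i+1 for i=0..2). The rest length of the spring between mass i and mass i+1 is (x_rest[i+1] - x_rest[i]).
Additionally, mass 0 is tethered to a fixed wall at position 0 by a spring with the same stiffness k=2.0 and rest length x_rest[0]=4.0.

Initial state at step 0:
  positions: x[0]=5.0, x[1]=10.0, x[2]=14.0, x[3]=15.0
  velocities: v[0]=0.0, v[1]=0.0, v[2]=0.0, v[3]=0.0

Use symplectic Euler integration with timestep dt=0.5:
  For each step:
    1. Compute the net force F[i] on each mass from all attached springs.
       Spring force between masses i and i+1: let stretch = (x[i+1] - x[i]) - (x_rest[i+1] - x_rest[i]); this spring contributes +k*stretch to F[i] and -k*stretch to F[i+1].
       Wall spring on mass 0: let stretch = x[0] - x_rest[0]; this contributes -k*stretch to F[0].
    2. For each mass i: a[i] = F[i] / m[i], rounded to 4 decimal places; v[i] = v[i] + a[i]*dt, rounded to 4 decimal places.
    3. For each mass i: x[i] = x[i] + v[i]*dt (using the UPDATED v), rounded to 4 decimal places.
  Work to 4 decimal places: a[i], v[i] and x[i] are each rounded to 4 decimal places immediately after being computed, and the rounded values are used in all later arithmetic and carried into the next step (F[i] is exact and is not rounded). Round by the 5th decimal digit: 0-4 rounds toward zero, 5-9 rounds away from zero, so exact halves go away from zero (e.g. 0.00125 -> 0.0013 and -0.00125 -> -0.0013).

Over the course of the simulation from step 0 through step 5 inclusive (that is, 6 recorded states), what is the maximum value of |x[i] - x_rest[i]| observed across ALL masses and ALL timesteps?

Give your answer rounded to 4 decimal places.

Answer: 2.2500

Derivation:
Step 0: x=[5.0000 10.0000 14.0000 15.0000] v=[0.0000 0.0000 0.0000 0.0000]
Step 1: x=[5.0000 9.5000 12.5000 16.5000] v=[0.0000 -1.0000 -3.0000 3.0000]
Step 2: x=[4.7500 8.2500 11.5000 18.0000] v=[-0.5000 -2.5000 -2.0000 3.0000]
Step 3: x=[3.8750 6.8750 12.1250 18.2500] v=[-1.7500 -2.7500 1.2500 0.5000]
Step 4: x=[2.5625 6.6250 13.1875 17.4375] v=[-2.6250 -0.5000 2.1250 -1.6250]
Step 5: x=[2.0000 7.6250 13.0938 16.5000] v=[-1.1250 2.0000 -0.1875 -1.8750]
Max displacement = 2.2500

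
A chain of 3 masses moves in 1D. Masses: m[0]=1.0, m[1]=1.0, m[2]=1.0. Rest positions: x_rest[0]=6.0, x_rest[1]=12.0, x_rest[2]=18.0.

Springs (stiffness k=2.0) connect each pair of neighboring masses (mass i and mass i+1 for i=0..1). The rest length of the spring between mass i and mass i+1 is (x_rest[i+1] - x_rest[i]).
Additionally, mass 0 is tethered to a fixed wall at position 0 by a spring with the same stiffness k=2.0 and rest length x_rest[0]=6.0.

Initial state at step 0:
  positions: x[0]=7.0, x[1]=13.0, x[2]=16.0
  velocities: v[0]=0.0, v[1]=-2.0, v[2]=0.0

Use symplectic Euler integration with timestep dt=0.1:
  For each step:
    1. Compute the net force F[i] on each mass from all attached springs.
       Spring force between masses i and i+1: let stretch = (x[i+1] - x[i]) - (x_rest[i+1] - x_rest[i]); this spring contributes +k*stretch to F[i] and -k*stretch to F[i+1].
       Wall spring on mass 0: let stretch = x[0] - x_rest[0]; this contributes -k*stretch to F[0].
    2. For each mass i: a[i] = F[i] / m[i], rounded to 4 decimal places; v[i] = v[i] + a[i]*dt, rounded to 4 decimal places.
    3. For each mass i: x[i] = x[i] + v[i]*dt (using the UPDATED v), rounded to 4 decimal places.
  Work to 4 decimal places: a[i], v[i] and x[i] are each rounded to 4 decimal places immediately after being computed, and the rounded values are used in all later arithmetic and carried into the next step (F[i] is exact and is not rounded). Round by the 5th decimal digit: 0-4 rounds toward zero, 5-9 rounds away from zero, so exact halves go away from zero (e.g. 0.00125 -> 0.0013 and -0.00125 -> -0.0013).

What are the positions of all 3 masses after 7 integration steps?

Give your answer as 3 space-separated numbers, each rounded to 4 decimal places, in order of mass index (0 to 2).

Step 0: x=[7.0000 13.0000 16.0000] v=[0.0000 -2.0000 0.0000]
Step 1: x=[6.9800 12.7400 16.0600] v=[-0.2000 -2.6000 0.6000]
Step 2: x=[6.9356 12.4312 16.1736] v=[-0.4440 -3.0880 1.1360]
Step 3: x=[6.8624 12.0873 16.3324] v=[-0.7320 -3.4386 1.5875]
Step 4: x=[6.7565 11.7238 16.5263] v=[-1.0595 -3.6346 1.9385]
Step 5: x=[6.6148 11.3570 16.7441] v=[-1.4173 -3.6676 2.1780]
Step 6: x=[6.4356 11.0031 16.9742] v=[-1.7918 -3.5386 2.3006]
Step 7: x=[6.2191 10.6773 17.2048] v=[-2.1654 -3.2579 2.3064]

Answer: 6.2191 10.6773 17.2048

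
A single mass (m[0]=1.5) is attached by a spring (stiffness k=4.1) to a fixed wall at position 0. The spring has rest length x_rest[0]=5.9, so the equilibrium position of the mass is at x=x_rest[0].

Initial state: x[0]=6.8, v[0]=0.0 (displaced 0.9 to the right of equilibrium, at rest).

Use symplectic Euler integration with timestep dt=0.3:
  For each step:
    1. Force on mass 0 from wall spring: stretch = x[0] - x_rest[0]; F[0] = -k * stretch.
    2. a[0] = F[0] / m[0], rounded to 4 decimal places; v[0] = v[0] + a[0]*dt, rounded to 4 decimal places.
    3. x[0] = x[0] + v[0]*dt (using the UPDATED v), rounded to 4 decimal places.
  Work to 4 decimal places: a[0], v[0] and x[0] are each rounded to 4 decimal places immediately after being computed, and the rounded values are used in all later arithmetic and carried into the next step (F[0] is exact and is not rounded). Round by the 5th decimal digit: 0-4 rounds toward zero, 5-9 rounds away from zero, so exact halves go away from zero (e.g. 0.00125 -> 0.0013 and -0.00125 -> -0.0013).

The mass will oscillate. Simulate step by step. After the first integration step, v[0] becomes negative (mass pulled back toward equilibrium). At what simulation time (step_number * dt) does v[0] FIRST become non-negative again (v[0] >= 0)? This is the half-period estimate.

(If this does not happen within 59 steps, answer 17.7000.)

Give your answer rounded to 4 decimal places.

Step 0: x=[6.8000] v=[0.0000]
Step 1: x=[6.5786] v=[-0.7380]
Step 2: x=[6.1903] v=[-1.2944]
Step 3: x=[5.7306] v=[-1.5325]
Step 4: x=[5.3125] v=[-1.3936]
Step 5: x=[5.0389] v=[-0.9119]
Step 6: x=[4.9772] v=[-0.2058]
Step 7: x=[5.1425] v=[0.5509]
First v>=0 after going negative at step 7, time=2.1000

Answer: 2.1000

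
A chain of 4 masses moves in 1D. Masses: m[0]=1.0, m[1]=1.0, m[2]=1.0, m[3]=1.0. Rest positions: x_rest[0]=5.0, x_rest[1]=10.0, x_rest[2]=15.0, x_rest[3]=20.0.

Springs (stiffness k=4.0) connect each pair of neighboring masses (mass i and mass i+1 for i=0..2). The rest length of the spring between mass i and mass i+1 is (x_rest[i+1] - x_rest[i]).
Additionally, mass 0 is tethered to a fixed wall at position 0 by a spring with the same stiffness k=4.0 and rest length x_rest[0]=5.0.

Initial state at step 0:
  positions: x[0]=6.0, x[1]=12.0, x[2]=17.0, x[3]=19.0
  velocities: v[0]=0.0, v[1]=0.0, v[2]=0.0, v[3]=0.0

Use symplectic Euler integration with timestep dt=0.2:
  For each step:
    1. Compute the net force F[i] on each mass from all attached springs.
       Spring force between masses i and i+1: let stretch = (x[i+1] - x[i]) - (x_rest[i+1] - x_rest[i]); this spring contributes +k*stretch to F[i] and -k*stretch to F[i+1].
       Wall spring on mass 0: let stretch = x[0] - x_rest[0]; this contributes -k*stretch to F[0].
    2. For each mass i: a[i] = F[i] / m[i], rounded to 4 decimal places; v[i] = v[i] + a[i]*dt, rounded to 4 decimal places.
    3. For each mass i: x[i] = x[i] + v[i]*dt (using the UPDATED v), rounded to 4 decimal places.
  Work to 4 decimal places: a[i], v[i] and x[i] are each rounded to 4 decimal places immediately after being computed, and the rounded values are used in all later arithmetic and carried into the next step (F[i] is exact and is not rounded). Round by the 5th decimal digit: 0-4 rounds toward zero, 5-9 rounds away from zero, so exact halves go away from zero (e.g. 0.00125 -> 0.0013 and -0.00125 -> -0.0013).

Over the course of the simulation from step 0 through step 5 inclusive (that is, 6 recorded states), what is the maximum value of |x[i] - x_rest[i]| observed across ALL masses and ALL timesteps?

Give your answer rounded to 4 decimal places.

Answer: 2.2225

Derivation:
Step 0: x=[6.0000 12.0000 17.0000 19.0000] v=[0.0000 0.0000 0.0000 0.0000]
Step 1: x=[6.0000 11.8400 16.5200 19.4800] v=[0.0000 -0.8000 -2.4000 2.4000]
Step 2: x=[5.9744 11.4944 15.7648 20.2864] v=[-0.1280 -1.7280 -3.7760 4.0320]
Step 3: x=[5.8761 10.9489 15.0498 21.1693] v=[-0.4915 -2.7277 -3.5750 4.4147]
Step 4: x=[5.6493 10.2479 14.6578 21.8731] v=[-1.1341 -3.5052 -1.9601 3.5191]
Step 5: x=[5.2544 9.5167 14.7146 22.2225] v=[-1.9747 -3.6562 0.2842 1.7469]
Max displacement = 2.2225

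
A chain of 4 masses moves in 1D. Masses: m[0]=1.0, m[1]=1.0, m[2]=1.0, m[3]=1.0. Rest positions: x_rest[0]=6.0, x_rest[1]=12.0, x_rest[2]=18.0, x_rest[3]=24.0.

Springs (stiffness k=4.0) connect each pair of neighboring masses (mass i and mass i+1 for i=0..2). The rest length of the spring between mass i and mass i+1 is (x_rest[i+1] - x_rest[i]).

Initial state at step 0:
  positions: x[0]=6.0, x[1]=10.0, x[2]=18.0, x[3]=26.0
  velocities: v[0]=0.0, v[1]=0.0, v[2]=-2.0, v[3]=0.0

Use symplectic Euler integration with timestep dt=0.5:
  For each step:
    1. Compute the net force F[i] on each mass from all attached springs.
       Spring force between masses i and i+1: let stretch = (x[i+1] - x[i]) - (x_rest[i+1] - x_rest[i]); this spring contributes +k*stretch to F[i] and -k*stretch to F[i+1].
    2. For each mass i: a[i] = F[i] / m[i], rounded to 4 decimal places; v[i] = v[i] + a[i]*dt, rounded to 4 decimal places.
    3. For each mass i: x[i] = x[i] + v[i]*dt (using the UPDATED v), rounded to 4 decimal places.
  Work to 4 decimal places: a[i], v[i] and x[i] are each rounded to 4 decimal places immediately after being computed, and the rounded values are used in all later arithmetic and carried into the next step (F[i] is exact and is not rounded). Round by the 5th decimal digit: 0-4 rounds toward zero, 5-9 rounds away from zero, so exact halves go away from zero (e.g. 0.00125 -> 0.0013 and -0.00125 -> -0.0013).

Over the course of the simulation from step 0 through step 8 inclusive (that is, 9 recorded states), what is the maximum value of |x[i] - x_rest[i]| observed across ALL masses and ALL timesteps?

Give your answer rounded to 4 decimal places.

Step 0: x=[6.0000 10.0000 18.0000 26.0000] v=[0.0000 0.0000 -2.0000 0.0000]
Step 1: x=[4.0000 14.0000 17.0000 24.0000] v=[-4.0000 8.0000 -2.0000 -4.0000]
Step 2: x=[6.0000 11.0000 20.0000 21.0000] v=[4.0000 -6.0000 6.0000 -6.0000]
Step 3: x=[7.0000 12.0000 15.0000 23.0000] v=[2.0000 2.0000 -10.0000 4.0000]
Step 4: x=[7.0000 11.0000 15.0000 23.0000] v=[0.0000 -2.0000 0.0000 0.0000]
Step 5: x=[5.0000 10.0000 19.0000 21.0000] v=[-4.0000 -2.0000 8.0000 -4.0000]
Step 6: x=[2.0000 13.0000 16.0000 23.0000] v=[-6.0000 6.0000 -6.0000 4.0000]
Step 7: x=[4.0000 8.0000 17.0000 24.0000] v=[4.0000 -10.0000 2.0000 2.0000]
Step 8: x=[4.0000 8.0000 16.0000 24.0000] v=[0.0000 0.0000 -2.0000 0.0000]
Max displacement = 4.0000

Answer: 4.0000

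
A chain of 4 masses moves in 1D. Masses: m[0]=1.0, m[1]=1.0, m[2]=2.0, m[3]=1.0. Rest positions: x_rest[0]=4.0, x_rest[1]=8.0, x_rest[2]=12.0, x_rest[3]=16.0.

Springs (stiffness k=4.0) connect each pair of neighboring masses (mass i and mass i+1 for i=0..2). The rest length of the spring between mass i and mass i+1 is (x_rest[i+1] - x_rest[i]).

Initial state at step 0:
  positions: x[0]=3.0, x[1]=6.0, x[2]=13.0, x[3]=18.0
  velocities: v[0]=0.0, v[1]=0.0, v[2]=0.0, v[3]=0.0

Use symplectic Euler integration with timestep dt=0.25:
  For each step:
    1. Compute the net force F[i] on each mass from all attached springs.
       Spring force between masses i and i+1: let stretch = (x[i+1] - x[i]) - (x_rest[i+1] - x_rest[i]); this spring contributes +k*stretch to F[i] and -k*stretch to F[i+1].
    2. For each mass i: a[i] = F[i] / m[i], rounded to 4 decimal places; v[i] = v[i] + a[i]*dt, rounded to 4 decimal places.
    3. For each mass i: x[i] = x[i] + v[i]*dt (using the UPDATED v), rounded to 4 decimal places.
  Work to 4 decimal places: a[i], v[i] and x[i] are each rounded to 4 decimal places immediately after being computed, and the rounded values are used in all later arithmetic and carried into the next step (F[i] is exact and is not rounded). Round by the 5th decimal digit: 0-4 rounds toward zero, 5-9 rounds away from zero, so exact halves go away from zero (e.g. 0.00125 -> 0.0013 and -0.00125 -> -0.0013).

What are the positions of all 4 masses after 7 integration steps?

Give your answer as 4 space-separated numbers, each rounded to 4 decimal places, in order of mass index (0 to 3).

Answer: 6.8347 7.8344 11.8872 14.5571

Derivation:
Step 0: x=[3.0000 6.0000 13.0000 18.0000] v=[0.0000 0.0000 0.0000 0.0000]
Step 1: x=[2.7500 7.0000 12.7500 17.7500] v=[-1.0000 4.0000 -1.0000 -1.0000]
Step 2: x=[2.5625 8.3750 12.4063 17.2500] v=[-0.7500 5.5000 -1.3750 -2.0000]
Step 3: x=[2.8281 9.3047 12.1641 16.5391] v=[1.0625 3.7188 -0.9688 -2.8437]
Step 4: x=[3.7129 9.3301 12.1114 15.7344] v=[3.5391 0.1016 -0.2110 -3.2187]
Step 5: x=[5.0020 8.6465 12.1639 15.0240] v=[5.1563 -2.7343 0.2099 -2.8417]
Step 6: x=[6.2022 7.9312 12.1342 14.5986] v=[4.8008 -2.8614 -0.1188 -1.7018]
Step 7: x=[6.8347 7.8344 11.8872 14.5571] v=[2.5298 -0.3874 -0.9881 -0.1662]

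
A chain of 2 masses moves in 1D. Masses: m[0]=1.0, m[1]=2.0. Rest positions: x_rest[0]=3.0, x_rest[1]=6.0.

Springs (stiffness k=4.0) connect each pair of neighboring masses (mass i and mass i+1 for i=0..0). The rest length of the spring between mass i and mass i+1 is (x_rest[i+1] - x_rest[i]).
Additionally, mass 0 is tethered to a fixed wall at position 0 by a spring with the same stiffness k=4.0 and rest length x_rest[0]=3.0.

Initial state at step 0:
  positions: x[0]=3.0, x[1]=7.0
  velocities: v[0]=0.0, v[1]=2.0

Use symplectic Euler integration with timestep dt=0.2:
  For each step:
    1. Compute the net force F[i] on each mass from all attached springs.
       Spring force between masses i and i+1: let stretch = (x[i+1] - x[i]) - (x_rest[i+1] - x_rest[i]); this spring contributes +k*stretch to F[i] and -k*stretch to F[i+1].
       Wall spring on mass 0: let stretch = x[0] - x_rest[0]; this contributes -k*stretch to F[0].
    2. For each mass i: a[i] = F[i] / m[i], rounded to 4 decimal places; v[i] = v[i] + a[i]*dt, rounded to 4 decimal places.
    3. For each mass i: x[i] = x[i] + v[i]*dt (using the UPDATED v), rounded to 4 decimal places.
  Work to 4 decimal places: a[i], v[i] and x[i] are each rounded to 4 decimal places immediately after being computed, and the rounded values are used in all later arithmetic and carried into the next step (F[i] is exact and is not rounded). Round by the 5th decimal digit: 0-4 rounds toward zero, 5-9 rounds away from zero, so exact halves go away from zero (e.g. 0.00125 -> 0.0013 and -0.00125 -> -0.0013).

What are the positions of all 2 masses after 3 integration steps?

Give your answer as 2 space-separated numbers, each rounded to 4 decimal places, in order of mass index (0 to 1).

Answer: 3.8940 7.6890

Derivation:
Step 0: x=[3.0000 7.0000] v=[0.0000 2.0000]
Step 1: x=[3.1600 7.3200] v=[0.8000 1.6000]
Step 2: x=[3.4800 7.5472] v=[1.6000 1.1360]
Step 3: x=[3.8940 7.6890] v=[2.0698 0.7091]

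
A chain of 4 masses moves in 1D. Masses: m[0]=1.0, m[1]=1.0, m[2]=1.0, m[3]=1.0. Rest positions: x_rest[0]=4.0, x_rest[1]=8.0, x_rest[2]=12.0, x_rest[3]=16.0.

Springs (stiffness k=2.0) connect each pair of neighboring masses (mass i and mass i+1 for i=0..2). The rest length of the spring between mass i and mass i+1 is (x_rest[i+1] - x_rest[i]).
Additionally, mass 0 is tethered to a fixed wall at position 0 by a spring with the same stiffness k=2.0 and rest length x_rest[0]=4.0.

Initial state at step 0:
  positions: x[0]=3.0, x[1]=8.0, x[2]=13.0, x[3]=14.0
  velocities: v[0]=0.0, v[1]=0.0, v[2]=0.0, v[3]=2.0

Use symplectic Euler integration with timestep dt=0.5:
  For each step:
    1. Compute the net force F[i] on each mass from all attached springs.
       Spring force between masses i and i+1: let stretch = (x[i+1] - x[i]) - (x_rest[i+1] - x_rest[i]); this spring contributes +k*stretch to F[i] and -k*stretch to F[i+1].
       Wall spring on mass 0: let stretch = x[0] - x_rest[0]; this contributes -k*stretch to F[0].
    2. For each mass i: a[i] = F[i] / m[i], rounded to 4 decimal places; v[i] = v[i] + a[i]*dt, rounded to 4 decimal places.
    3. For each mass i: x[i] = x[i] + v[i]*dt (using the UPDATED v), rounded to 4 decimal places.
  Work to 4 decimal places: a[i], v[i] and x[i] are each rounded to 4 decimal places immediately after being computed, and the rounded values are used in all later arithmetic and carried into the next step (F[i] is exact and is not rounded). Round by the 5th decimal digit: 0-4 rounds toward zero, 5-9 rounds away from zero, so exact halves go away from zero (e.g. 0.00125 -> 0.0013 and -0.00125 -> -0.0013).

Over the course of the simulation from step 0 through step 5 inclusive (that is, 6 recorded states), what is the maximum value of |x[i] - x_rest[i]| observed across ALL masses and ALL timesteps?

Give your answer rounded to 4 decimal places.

Step 0: x=[3.0000 8.0000 13.0000 14.0000] v=[0.0000 0.0000 0.0000 2.0000]
Step 1: x=[4.0000 8.0000 11.0000 16.5000] v=[2.0000 0.0000 -4.0000 5.0000]
Step 2: x=[5.0000 7.5000 10.2500 18.2500] v=[2.0000 -1.0000 -1.5000 3.5000]
Step 3: x=[4.7500 7.1250 12.1250 18.0000] v=[-0.5000 -0.7500 3.7500 -0.5000]
Step 4: x=[3.3125 8.0625 14.4375 16.8125] v=[-2.8750 1.8750 4.6250 -2.3750]
Step 5: x=[2.5938 9.8125 14.7500 16.4375] v=[-1.4375 3.5000 0.6250 -0.7500]
Max displacement = 2.7500

Answer: 2.7500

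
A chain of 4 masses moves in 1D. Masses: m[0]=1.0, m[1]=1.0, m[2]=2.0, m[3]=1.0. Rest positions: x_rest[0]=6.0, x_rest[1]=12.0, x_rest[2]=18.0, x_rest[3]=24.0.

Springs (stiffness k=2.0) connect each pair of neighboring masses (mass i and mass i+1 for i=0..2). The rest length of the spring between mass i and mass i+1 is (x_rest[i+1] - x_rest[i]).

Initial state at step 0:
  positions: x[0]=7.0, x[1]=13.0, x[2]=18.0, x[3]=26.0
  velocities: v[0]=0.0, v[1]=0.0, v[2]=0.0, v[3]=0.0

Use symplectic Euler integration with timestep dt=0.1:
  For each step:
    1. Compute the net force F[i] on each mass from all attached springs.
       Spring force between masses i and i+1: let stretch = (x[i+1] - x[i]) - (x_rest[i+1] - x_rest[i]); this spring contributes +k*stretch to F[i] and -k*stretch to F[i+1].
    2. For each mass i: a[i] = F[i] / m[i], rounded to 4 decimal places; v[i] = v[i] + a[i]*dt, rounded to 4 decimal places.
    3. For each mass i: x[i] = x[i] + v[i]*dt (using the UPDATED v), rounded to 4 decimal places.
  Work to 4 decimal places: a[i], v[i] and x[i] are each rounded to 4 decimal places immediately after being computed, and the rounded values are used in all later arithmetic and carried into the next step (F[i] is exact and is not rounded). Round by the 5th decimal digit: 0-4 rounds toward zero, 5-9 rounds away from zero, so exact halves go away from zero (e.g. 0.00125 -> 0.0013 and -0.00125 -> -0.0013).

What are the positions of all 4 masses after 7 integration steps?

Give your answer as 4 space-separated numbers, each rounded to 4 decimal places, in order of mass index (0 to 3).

Step 0: x=[7.0000 13.0000 18.0000 26.0000] v=[0.0000 0.0000 0.0000 0.0000]
Step 1: x=[7.0000 12.9800 18.0300 25.9600] v=[0.0000 -0.2000 0.3000 -0.4000]
Step 2: x=[6.9996 12.9414 18.0888 25.8814] v=[-0.0040 -0.3860 0.5880 -0.7860]
Step 3: x=[6.9980 12.8869 18.1741 25.7670] v=[-0.0156 -0.5449 0.8525 -1.1445]
Step 4: x=[6.9942 12.8204 18.2824 25.6207] v=[-0.0378 -0.6652 1.0831 -1.4631]
Step 5: x=[6.9869 12.7466 18.4095 25.4476] v=[-0.0726 -0.7380 1.2707 -1.7308]
Step 6: x=[6.9748 12.6709 18.5503 25.2538] v=[-0.1207 -0.7574 1.4082 -1.9384]
Step 7: x=[6.9567 12.5988 18.6994 25.0459] v=[-0.1815 -0.7207 1.4906 -2.0791]

Answer: 6.9567 12.5988 18.6994 25.0459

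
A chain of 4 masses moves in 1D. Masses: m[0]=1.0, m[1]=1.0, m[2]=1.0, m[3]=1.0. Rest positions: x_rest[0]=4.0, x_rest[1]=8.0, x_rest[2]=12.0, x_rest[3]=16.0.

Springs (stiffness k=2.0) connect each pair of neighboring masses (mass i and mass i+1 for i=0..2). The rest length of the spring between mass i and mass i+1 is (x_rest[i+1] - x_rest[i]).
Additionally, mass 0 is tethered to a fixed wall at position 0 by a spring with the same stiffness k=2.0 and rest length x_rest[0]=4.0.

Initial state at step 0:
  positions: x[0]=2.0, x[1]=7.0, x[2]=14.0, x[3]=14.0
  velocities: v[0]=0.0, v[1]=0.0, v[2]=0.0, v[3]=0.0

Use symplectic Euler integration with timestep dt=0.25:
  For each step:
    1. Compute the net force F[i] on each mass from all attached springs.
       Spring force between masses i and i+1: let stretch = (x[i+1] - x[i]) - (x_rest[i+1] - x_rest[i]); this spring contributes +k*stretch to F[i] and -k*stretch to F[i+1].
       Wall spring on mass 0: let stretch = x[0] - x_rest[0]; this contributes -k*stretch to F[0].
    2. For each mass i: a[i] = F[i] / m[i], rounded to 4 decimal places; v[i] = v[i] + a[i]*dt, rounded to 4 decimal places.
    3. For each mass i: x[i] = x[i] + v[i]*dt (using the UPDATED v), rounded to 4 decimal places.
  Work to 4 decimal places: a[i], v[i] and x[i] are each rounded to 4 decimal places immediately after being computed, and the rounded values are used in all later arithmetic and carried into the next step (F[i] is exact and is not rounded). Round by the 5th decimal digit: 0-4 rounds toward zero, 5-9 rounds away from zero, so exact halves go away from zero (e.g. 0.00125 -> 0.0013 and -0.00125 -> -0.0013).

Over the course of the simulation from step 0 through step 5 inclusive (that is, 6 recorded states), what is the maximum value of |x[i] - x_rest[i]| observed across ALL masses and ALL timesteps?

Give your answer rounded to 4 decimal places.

Step 0: x=[2.0000 7.0000 14.0000 14.0000] v=[0.0000 0.0000 0.0000 0.0000]
Step 1: x=[2.3750 7.2500 13.1250 14.5000] v=[1.5000 1.0000 -3.5000 2.0000]
Step 2: x=[3.0625 7.6250 11.6875 15.3281] v=[2.7500 1.5000 -5.7500 3.3125]
Step 3: x=[3.9375 7.9375 10.1973 16.2012] v=[3.5000 1.2500 -5.9610 3.4922]
Step 4: x=[4.8203 8.0325 9.1751 16.8238] v=[3.5313 0.3799 -4.0890 2.4903]
Step 5: x=[5.5021 7.8688 8.9661 16.9903] v=[2.7273 -0.6549 -0.8360 0.6660]
Max displacement = 3.0339

Answer: 3.0339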